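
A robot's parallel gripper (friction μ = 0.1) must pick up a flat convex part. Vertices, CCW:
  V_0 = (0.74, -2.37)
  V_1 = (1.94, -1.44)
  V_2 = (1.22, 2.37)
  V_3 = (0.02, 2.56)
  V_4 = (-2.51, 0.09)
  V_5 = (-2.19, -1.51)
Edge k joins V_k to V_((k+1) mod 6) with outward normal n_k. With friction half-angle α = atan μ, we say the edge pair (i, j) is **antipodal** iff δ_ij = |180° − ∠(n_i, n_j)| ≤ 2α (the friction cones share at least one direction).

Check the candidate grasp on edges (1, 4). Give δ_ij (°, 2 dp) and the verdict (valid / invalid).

δ = 0.61°, valid

α = atan 0.1 = 5.71°;  2α = 11.42°
edge 1: e_1 = (-0.72, +3.81);  n_1 = (+0.9826, +0.1857)
edge 4: e_4 = (+0.32, -1.60);  n_4 = (-0.9806, -0.1961)
∠(n_1, n_4) = 179.39°
δ = |180° − 179.39°| = 0.61°
0.61° ≤ 2α = 11.42°  →  valid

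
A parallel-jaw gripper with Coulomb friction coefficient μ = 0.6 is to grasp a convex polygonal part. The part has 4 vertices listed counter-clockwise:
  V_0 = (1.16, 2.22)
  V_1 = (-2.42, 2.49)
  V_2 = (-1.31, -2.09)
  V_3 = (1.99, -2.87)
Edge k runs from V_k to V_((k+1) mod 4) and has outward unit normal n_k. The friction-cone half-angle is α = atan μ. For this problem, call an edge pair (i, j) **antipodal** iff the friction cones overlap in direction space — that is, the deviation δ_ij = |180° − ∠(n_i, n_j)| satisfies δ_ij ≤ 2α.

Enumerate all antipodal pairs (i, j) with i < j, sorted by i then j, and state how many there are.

count = 2; pairs: (0,2), (1,3)

α = atan 0.6 = 30.96°;  2α = 61.93°
n_0 = (+0.0752, +0.9972)
n_1 = (-0.9719, -0.2355)
n_2 = (-0.2300, -0.9732)
n_3 = (+0.9870, +0.1609)
  (0,1): δ = 72.06°  ·
  (0,2): δ = 8.99°  ✓
  (0,3): δ = 103.57°  ·
  (1,2): δ = 116.92°  ·
  (1,3): δ = 4.36°  ✓
  (2,3): δ = 67.44°  ·
antipodal pairs: 2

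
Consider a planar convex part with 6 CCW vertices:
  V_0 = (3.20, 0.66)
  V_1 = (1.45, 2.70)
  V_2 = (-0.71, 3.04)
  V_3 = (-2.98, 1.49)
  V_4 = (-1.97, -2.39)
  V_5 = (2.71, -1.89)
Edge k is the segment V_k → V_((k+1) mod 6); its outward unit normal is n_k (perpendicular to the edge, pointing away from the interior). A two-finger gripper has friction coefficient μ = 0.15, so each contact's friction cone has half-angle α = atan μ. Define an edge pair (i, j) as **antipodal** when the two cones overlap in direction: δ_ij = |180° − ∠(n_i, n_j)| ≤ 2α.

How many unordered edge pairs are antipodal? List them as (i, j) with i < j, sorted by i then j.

count = 1; pairs: (1,4)

α = atan 0.15 = 8.53°;  2α = 17.06°
n_0 = (+0.7590, +0.6511)
n_1 = (+0.1555, +0.9878)
n_2 = (-0.5639, +0.8258)
n_3 = (-0.9677, -0.2519)
n_4 = (+0.1062, -0.9943)
n_5 = (+0.9820, -0.1887)
  (0,1): δ = 139.57°  ·
  (0,2): δ = 96.30°  ·
  (0,3): δ = 26.03°  ·
  (0,4): δ = 55.47°  ·
  (0,5): δ = 128.50°  ·
  (1,2): δ = 136.73°  ·
  (1,3): δ = 66.46°  ·
  (1,4): δ = 15.04°  ✓
  (1,5): δ = 88.07°  ·
  (2,3): δ = 109.74°  ·
  (2,4): δ = 28.23°  ·
  (2,5): δ = 44.80°  ·
  (3,4): δ = 98.49°  ·
  (3,5): δ = 25.47°  ·
  (4,5): δ = 106.98°  ·
antipodal pairs: 1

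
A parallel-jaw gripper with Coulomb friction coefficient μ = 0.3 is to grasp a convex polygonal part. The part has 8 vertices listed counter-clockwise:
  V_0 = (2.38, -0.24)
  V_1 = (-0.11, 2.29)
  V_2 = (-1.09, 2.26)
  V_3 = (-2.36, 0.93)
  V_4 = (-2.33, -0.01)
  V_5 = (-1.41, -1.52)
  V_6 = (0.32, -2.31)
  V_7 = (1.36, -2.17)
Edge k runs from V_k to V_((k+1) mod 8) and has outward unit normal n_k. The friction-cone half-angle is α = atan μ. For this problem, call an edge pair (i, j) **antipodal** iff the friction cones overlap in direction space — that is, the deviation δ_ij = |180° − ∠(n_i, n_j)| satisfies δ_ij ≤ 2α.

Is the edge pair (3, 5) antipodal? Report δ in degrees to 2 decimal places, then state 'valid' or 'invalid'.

α = atan 0.3 = 16.70°;  2α = 33.40°
edge 3: e_3 = (+0.03, -0.94);  n_3 = (-0.9995, -0.0319)
edge 5: e_5 = (+1.73, -0.79);  n_5 = (-0.4154, -0.9096)
∠(n_3, n_5) = 63.63°
δ = |180° − 63.63°| = 116.37°
116.37° > 2α = 33.40°  →  invalid

δ = 116.37°, invalid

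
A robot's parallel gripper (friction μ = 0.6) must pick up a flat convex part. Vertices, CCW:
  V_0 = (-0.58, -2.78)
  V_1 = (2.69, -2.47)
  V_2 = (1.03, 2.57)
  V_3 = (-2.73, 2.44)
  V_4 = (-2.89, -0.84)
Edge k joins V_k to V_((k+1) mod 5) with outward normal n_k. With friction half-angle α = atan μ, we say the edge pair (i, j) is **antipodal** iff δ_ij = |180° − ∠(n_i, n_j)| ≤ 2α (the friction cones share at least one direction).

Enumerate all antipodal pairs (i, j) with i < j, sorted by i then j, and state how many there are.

count = 4; pairs: (0,2), (1,3), (1,4), (2,4)

α = atan 0.6 = 30.96°;  2α = 61.93°
n_0 = (+0.0944, -0.9955)
n_1 = (+0.9498, +0.3128)
n_2 = (-0.0346, +0.9994)
n_3 = (-0.9988, +0.0487)
n_4 = (-0.6431, -0.7658)
  (0,1): δ = 77.19°  ·
  (0,2): δ = 3.44°  ✓
  (0,3): δ = 81.79°  ·
  (0,4): δ = 134.56°  ·
  (1,2): δ = 106.25°  ·
  (1,3): δ = 21.02°  ✓
  (1,4): δ = 31.75°  ✓
  (2,3): δ = 94.77°  ·
  (2,4): δ = 42.00°  ✓
  (3,4): δ = 127.23°  ·
antipodal pairs: 4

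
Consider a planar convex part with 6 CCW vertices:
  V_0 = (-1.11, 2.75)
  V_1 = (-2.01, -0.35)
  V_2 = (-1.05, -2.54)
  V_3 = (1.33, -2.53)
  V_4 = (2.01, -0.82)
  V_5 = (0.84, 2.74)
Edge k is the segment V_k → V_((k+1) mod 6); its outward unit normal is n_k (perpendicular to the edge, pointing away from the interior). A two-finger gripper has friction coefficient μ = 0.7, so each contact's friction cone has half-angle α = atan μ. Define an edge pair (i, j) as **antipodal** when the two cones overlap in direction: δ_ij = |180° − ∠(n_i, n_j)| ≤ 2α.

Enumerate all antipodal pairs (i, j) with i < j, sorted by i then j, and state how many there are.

α = atan 0.7 = 34.99°;  2α = 69.98°
n_0 = (-0.9603, +0.2788)
n_1 = (-0.9159, -0.4015)
n_2 = (+0.0042, -1.0000)
n_3 = (+0.9292, -0.3695)
n_4 = (+0.9500, +0.3122)
n_5 = (+0.0051, +1.0000)
  (0,1): δ = 140.14°  ·
  (0,2): δ = 73.57°  ·
  (0,3): δ = 5.50°  ✓
  (0,4): δ = 34.38°  ✓
  (0,5): δ = 105.90°  ·
  (1,2): δ = 113.43°  ·
  (1,3): δ = 45.36°  ✓
  (1,4): δ = 5.48°  ✓
  (1,5): δ = 66.04°  ✓
  (2,3): δ = 111.93°  ·
  (2,4): δ = 72.05°  ·
  (2,5): δ = 0.53°  ✓
  (3,4): δ = 140.12°  ·
  (3,5): δ = 68.61°  ✓
  (4,5): δ = 108.49°  ·
antipodal pairs: 7

count = 7; pairs: (0,3), (0,4), (1,3), (1,4), (1,5), (2,5), (3,5)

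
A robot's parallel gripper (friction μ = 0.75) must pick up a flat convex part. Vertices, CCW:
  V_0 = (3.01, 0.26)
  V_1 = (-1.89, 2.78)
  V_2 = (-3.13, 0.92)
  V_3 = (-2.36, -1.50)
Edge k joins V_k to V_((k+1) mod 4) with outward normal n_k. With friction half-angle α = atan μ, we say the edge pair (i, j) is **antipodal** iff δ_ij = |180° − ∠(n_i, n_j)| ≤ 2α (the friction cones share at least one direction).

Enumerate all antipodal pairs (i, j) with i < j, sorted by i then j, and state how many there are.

α = atan 0.75 = 36.87°;  2α = 73.74°
n_0 = (+0.4573, +0.8893)
n_1 = (-0.8321, +0.5547)
n_2 = (-0.9529, -0.3032)
n_3 = (+0.3114, -0.9503)
  (0,1): δ = 96.47°  ·
  (0,2): δ = 45.13°  ✓
  (0,3): δ = 45.36°  ✓
  (1,2): δ = 128.66°  ·
  (1,3): δ = 38.16°  ✓
  (2,3): δ = 89.50°  ·
antipodal pairs: 3

count = 3; pairs: (0,2), (0,3), (1,3)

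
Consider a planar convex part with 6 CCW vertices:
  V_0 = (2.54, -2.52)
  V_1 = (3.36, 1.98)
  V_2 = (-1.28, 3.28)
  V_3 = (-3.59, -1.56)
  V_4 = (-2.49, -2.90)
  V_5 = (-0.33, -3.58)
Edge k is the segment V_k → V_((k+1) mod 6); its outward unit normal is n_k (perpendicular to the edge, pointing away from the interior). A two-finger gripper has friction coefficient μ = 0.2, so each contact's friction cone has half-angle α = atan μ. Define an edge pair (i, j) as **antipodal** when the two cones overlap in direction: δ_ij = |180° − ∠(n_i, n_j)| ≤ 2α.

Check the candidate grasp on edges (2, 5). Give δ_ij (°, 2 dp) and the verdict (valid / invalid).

α = atan 0.2 = 11.31°;  2α = 22.62°
edge 2: e_2 = (-2.31, -4.84);  n_2 = (-0.9025, +0.4307)
edge 5: e_5 = (+2.87, +1.06);  n_5 = (+0.3465, -0.9381)
∠(n_2, n_5) = 135.78°
δ = |180° − 135.78°| = 44.22°
44.22° > 2α = 22.62°  →  invalid

δ = 44.22°, invalid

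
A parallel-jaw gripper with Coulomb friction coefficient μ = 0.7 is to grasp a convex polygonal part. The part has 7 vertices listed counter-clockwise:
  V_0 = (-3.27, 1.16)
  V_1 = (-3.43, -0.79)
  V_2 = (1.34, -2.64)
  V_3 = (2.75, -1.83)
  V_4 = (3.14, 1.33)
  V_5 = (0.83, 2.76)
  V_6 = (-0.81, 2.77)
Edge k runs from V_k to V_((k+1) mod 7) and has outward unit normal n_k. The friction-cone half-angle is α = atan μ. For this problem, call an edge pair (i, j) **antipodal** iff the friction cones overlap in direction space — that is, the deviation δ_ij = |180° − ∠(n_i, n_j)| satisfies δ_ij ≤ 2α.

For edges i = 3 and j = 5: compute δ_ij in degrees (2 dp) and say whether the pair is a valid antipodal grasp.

δ = 83.31°, invalid

α = atan 0.7 = 34.99°;  2α = 69.98°
edge 3: e_3 = (+0.39, +3.16);  n_3 = (+0.9925, -0.1225)
edge 5: e_5 = (-1.64, +0.01);  n_5 = (+0.0061, +1.0000)
∠(n_3, n_5) = 96.69°
δ = |180° − 96.69°| = 83.31°
83.31° > 2α = 69.98°  →  invalid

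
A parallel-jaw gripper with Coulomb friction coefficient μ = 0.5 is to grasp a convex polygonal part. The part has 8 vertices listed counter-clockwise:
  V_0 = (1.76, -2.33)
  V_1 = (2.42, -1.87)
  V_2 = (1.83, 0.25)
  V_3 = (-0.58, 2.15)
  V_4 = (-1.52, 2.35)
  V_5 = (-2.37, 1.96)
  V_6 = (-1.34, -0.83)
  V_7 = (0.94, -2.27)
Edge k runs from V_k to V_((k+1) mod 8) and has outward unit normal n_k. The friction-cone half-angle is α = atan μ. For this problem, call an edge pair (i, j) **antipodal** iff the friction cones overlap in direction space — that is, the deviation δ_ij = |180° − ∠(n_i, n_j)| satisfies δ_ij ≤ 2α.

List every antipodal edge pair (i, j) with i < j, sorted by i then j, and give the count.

count = 10; pairs: (0,3), (0,4), (1,5), (1,6), (2,5), (2,6), (2,7), (3,6), (3,7), (4,7)

α = atan 0.5 = 26.57°;  2α = 53.13°
n_0 = (+0.5718, -0.8204)
n_1 = (+0.9634, +0.2681)
n_2 = (+0.6191, +0.7853)
n_3 = (+0.2081, +0.9781)
n_4 = (-0.4170, +0.9089)
n_5 = (-0.9381, -0.3463)
n_6 = (-0.5340, -0.8455)
n_7 = (-0.0730, -0.9973)
  (0,1): δ = 109.32°  ·
  (0,2): δ = 73.13°  ·
  (0,3): δ = 46.89°  ✓
  (0,4): δ = 10.23°  ✓
  (0,5): δ = 75.39°  ·
  (0,6): δ = 112.85°  ·
  (0,7): δ = 140.94°  ·
  (1,2): δ = 143.80°  ·
  (1,3): δ = 117.56°  ·
  (1,4): δ = 80.91°  ·
  (1,5): δ = 4.71°  ✓
  (1,6): δ = 42.17°  ✓
  (1,7): δ = 70.26°  ·
  (2,3): δ = 153.76°  ·
  (2,4): δ = 117.10°  ·
  (2,5): δ = 31.49°  ✓
  (2,6): δ = 5.98°  ✓
  (2,7): δ = 34.07°  ✓
  (3,4): δ = 143.34°  ·
  (3,5): δ = 57.73°  ·
  (3,6): δ = 20.26°  ✓
  (3,7): δ = 7.83°  ✓
  (4,5): δ = 94.38°  ·
  (4,6): δ = 56.92°  ·
  (4,7): δ = 28.83°  ✓
  (5,6): δ = 142.54°  ·
  (5,7): δ = 114.45°  ·
  (6,7): δ = 151.91°  ·
antipodal pairs: 10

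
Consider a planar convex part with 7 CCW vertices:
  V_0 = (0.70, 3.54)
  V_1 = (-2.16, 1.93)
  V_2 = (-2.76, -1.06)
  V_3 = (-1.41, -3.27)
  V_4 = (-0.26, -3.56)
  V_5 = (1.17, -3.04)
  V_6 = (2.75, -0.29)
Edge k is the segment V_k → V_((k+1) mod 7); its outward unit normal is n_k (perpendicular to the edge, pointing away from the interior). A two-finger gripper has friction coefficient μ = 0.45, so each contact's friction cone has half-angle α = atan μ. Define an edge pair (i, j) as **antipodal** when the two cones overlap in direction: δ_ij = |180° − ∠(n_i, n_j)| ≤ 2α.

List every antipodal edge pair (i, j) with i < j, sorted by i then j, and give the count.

α = atan 0.45 = 24.23°;  2α = 48.46°
n_0 = (-0.4906, +0.8714)
n_1 = (-0.9805, +0.1967)
n_2 = (-0.8534, -0.5213)
n_3 = (-0.2445, -0.9696)
n_4 = (+0.3417, -0.9398)
n_5 = (+0.8671, -0.4982)
n_6 = (+0.8817, +0.4719)
  (0,1): δ = 130.72°  ·
  (0,2): δ = 87.96°  ·
  (0,3): δ = 43.53°  ✓
  (0,4): δ = 9.39°  ✓
  (0,5): δ = 30.74°  ✓
  (0,6): δ = 88.78°  ·
  (1,2): δ = 137.23°  ·
  (1,3): δ = 92.81°  ·
  (1,4): δ = 58.67°  ·
  (1,5): δ = 18.53°  ✓
  (1,6): δ = 39.50°  ✓
  (2,3): δ = 135.57°  ·
  (2,4): δ = 101.44°  ·
  (2,5): δ = 61.30°  ·
  (2,6): δ = 3.26°  ✓
  (3,4): δ = 145.86°  ·
  (3,5): δ = 105.73°  ·
  (3,6): δ = 47.69°  ✓
  (4,5): δ = 139.86°  ·
  (4,6): δ = 81.83°  ·
  (5,6): δ = 121.96°  ·
antipodal pairs: 7

count = 7; pairs: (0,3), (0,4), (0,5), (1,5), (1,6), (2,6), (3,6)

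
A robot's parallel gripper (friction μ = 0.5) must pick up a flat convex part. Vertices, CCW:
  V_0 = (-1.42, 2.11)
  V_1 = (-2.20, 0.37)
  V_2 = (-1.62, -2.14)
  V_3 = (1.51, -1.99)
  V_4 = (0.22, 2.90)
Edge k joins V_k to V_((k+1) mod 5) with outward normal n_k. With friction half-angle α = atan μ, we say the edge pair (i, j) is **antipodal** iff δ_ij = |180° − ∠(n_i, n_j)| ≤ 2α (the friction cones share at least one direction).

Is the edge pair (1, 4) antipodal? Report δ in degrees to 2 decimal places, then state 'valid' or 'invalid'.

α = atan 0.5 = 26.57°;  2α = 53.13°
edge 1: e_1 = (+0.58, -2.51);  n_1 = (-0.9743, -0.2251)
edge 4: e_4 = (-1.64, -0.79);  n_4 = (-0.4340, +0.9009)
∠(n_1, n_4) = 77.29°
δ = |180° − 77.29°| = 102.71°
102.71° > 2α = 53.13°  →  invalid

δ = 102.71°, invalid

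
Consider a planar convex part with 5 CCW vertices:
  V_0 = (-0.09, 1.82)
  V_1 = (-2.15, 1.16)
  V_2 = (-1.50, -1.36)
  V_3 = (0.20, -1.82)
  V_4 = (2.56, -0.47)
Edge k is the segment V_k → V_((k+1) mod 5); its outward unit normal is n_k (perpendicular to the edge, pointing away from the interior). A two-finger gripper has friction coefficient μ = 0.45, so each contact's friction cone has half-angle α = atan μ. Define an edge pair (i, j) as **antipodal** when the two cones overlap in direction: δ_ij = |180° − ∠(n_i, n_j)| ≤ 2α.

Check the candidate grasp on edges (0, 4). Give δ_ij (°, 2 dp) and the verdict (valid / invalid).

δ = 121.40°, invalid

α = atan 0.45 = 24.23°;  2α = 48.46°
edge 0: e_0 = (-2.06, -0.66);  n_0 = (-0.3051, +0.9523)
edge 4: e_4 = (-2.65, +2.29);  n_4 = (+0.6538, +0.7566)
∠(n_0, n_4) = 58.60°
δ = |180° − 58.60°| = 121.40°
121.40° > 2α = 48.46°  →  invalid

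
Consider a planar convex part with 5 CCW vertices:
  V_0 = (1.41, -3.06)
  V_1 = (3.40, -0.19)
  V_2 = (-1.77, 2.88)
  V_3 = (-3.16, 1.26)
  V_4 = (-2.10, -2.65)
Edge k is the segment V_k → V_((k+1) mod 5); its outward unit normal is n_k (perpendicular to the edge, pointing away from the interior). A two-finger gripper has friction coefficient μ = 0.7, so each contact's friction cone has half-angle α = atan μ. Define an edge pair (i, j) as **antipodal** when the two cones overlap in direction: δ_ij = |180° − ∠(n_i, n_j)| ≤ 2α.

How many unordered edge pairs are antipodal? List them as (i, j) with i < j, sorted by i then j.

count = 5; pairs: (0,2), (0,3), (1,3), (1,4), (2,4)

α = atan 0.7 = 34.99°;  2α = 69.98°
n_0 = (+0.8218, -0.5698)
n_1 = (+0.5106, +0.8598)
n_2 = (-0.7589, +0.6512)
n_3 = (-0.9652, -0.2617)
n_4 = (-0.1160, -0.9932)
  (0,1): δ = 85.97°  ·
  (0,2): δ = 5.89°  ✓
  (0,3): δ = 49.90°  ✓
  (0,4): δ = 118.07°  ·
  (1,2): δ = 99.93°  ·
  (1,3): δ = 44.13°  ✓
  (1,4): δ = 24.04°  ✓
  (2,3): δ = 124.20°  ·
  (2,4): δ = 56.03°  ✓
  (3,4): δ = 111.83°  ·
antipodal pairs: 5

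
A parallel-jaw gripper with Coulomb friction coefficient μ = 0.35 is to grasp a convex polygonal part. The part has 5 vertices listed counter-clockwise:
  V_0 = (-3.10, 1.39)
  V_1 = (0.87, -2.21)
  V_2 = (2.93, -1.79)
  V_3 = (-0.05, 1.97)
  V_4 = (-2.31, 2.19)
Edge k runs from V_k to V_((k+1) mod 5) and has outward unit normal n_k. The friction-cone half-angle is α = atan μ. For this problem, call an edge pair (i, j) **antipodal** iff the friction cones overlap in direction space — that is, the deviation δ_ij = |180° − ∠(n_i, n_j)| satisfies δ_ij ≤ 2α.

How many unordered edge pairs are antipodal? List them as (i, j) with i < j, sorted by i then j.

α = atan 0.35 = 19.29°;  2α = 38.58°
n_0 = (-0.6717, -0.7408)
n_1 = (+0.1998, -0.9798)
n_2 = (+0.7837, +0.6211)
n_3 = (+0.0969, +0.9953)
n_4 = (-0.7115, +0.7026)
  (0,1): δ = 126.27°  ·
  (0,2): δ = 9.40°  ✓
  (0,3): δ = 36.64°  ✓
  (0,4): δ = 87.56°  ·
  (1,2): δ = 63.13°  ·
  (1,3): δ = 17.08°  ✓
  (1,4): δ = 33.84°  ✓
  (2,3): δ = 133.96°  ·
  (2,4): δ = 83.04°  ·
  (3,4): δ = 129.08°  ·
antipodal pairs: 4

count = 4; pairs: (0,2), (0,3), (1,3), (1,4)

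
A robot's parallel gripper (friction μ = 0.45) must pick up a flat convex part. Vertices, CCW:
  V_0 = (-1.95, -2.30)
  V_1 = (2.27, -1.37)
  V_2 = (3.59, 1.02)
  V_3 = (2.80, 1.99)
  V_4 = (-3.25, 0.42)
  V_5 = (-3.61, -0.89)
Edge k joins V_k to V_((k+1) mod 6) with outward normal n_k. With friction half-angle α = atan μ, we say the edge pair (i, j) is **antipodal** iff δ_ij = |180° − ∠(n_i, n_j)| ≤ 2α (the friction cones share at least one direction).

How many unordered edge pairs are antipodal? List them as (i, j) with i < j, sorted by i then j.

count = 4; pairs: (0,3), (1,3), (1,4), (2,5)

α = atan 0.45 = 24.23°;  2α = 48.46°
n_0 = (+0.2152, -0.9766)
n_1 = (+0.8754, -0.4835)
n_2 = (+0.7754, +0.6315)
n_3 = (-0.2512, +0.9679)
n_4 = (-0.9643, +0.2650)
n_5 = (-0.6474, -0.7622)
  (0,1): δ = 131.34°  ·
  (0,2): δ = 63.27°  ·
  (0,3): δ = 2.12°  ✓
  (0,4): δ = 62.21°  ·
  (0,5): δ = 127.23°  ·
  (1,2): δ = 111.93°  ·
  (1,3): δ = 46.54°  ✓
  (1,4): δ = 13.55°  ✓
  (1,5): δ = 78.57°  ·
  (2,3): δ = 114.61°  ·
  (2,4): δ = 54.53°  ·
  (2,5): δ = 10.49°  ✓
  (3,4): δ = 119.91°  ·
  (3,5): δ = 54.89°  ·
  (4,5): δ = 114.98°  ·
antipodal pairs: 4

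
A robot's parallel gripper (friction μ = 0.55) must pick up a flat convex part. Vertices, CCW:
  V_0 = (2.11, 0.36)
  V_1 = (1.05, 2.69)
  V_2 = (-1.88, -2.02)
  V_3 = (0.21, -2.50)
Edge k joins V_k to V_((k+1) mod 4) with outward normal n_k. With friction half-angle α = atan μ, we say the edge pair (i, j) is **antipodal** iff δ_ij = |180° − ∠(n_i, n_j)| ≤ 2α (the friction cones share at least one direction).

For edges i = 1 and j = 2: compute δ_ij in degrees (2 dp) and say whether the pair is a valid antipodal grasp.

α = atan 0.55 = 28.81°;  2α = 57.62°
edge 1: e_1 = (-2.93, -4.71);  n_1 = (-0.8491, +0.5282)
edge 2: e_2 = (+2.09, -0.48);  n_2 = (-0.2238, -0.9746)
∠(n_1, n_2) = 108.95°
δ = |180° − 108.95°| = 71.05°
71.05° > 2α = 57.62°  →  invalid

δ = 71.05°, invalid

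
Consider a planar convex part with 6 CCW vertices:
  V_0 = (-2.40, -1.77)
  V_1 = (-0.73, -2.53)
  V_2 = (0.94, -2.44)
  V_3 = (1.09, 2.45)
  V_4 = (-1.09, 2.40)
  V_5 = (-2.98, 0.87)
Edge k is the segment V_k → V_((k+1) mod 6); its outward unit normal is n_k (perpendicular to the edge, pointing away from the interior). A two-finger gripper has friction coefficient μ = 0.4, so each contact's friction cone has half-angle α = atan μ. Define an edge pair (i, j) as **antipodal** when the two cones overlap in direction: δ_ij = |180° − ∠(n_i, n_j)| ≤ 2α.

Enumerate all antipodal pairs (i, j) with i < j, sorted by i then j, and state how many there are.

α = atan 0.4 = 21.80°;  2α = 43.60°
n_0 = (-0.4142, -0.9102)
n_1 = (+0.0538, -0.9986)
n_2 = (+0.9995, -0.0307)
n_3 = (-0.0229, +0.9997)
n_4 = (-0.6292, +0.7772)
n_5 = (-0.9767, -0.2146)
  (0,1): δ = 152.45°  ·
  (0,2): δ = 67.29°  ·
  (0,3): δ = 25.78°  ✓
  (0,4): δ = 63.46°  ·
  (0,5): δ = 126.86°  ·
  (1,2): δ = 94.84°  ·
  (1,3): δ = 1.77°  ✓
  (1,4): δ = 35.91°  ✓
  (1,5): δ = 99.31°  ·
  (2,3): δ = 86.93°  ·
  (2,4): δ = 49.25°  ·
  (2,5): δ = 14.15°  ✓
  (3,4): δ = 142.32°  ·
  (3,5): δ = 78.92°  ·
  (4,5): δ = 116.60°  ·
antipodal pairs: 4

count = 4; pairs: (0,3), (1,3), (1,4), (2,5)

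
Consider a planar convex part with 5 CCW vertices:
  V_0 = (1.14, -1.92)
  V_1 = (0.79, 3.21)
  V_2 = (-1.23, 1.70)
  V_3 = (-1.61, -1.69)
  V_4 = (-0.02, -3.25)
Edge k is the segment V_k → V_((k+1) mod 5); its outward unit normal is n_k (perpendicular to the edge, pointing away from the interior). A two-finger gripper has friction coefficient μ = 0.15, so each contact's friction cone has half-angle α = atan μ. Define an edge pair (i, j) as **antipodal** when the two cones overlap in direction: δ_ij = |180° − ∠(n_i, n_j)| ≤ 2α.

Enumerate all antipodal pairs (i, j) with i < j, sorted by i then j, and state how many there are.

count = 2; pairs: (0,2), (1,4)

α = atan 0.15 = 8.53°;  2α = 17.06°
n_0 = (+0.9977, +0.0681)
n_1 = (-0.5987, +0.8010)
n_2 = (-0.9938, +0.1114)
n_3 = (-0.7003, -0.7138)
n_4 = (+0.7536, -0.6573)
  (0,1): δ = 57.12°  ·
  (0,2): δ = 10.30°  ✓
  (0,3): δ = 41.64°  ·
  (0,4): δ = 135.00°  ·
  (1,2): δ = 133.17°  ·
  (1,3): δ = 81.23°  ·
  (1,4): δ = 12.13°  ✓
  (2,3): δ = 128.06°  ·
  (2,4): δ = 34.70°  ·
  (3,4): δ = 86.64°  ·
antipodal pairs: 2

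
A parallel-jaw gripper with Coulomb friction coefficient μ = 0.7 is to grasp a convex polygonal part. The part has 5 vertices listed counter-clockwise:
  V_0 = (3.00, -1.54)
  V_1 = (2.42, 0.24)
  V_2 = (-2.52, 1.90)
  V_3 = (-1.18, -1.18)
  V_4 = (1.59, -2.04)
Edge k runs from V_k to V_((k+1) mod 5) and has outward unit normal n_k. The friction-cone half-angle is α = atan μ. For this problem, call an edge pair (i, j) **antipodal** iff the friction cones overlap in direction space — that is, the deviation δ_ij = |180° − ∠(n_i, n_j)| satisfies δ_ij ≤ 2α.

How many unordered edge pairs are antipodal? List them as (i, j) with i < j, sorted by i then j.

α = atan 0.7 = 34.99°;  2α = 69.98°
n_0 = (+0.9508, +0.3098)
n_1 = (+0.3185, +0.9479)
n_2 = (-0.9170, -0.3989)
n_3 = (-0.2965, -0.9550)
n_4 = (+0.3342, -0.9425)
  (0,1): δ = 126.62°  ·
  (0,2): δ = 5.46°  ✓
  (0,3): δ = 54.70°  ✓
  (0,4): δ = 91.48°  ·
  (1,2): δ = 47.91°  ✓
  (1,3): δ = 1.33°  ✓
  (1,4): δ = 38.10°  ✓
  (2,3): δ = 130.76°  ·
  (2,4): δ = 93.99°  ·
  (3,4): δ = 143.23°  ·
antipodal pairs: 5

count = 5; pairs: (0,2), (0,3), (1,2), (1,3), (1,4)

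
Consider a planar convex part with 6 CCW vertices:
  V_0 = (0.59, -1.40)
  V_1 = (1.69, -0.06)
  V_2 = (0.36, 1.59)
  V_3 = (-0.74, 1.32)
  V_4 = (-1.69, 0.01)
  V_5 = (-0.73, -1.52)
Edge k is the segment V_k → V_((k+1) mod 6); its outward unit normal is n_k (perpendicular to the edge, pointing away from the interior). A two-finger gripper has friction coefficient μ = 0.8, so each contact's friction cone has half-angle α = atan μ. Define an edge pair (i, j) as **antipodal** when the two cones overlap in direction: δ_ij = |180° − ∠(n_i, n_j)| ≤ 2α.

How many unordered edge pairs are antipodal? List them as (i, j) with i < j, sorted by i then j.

count = 9; pairs: (0,2), (0,3), (0,4), (1,3), (1,4), (1,5), (2,4), (2,5), (3,5)

α = atan 0.8 = 38.66°;  2α = 77.32°
n_0 = (+0.7729, -0.6345)
n_1 = (+0.7786, +0.6276)
n_2 = (-0.2384, +0.9712)
n_3 = (-0.8095, +0.5871)
n_4 = (-0.8471, -0.5315)
n_5 = (+0.0905, -0.9959)
  (0,1): δ = 101.75°  ·
  (0,2): δ = 36.83°  ✓
  (0,3): δ = 3.43°  ✓
  (0,4): δ = 71.49°  ✓
  (0,5): δ = 134.58°  ·
  (1,2): δ = 115.08°  ·
  (1,3): δ = 74.82°  ✓
  (1,4): δ = 6.76°  ✓
  (1,5): δ = 56.32°  ✓
  (2,3): δ = 139.74°  ·
  (2,4): δ = 71.68°  ✓
  (2,5): δ = 8.60°  ✓
  (3,4): δ = 111.94°  ·
  (3,5): δ = 48.86°  ✓
  (4,5): δ = 116.91°  ·
antipodal pairs: 9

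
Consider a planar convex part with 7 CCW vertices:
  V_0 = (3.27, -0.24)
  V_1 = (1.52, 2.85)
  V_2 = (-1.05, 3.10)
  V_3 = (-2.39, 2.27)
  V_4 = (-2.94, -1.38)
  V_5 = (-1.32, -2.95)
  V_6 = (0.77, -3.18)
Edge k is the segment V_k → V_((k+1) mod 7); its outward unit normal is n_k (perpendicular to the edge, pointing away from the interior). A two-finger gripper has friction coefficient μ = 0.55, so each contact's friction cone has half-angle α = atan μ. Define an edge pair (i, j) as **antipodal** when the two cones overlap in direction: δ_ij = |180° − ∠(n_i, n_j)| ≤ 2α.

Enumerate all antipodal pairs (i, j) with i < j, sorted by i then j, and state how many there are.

α = atan 0.55 = 28.81°;  2α = 57.62°
n_0 = (+0.8701, +0.4928)
n_1 = (+0.0968, +0.9953)
n_2 = (-0.5266, +0.8501)
n_3 = (-0.9888, +0.1490)
n_4 = (-0.6959, -0.7181)
n_5 = (-0.1094, -0.9940)
n_6 = (+0.7618, -0.6478)
  (0,1): δ = 125.08°  ·
  (0,2): δ = 87.75°  ·
  (0,3): δ = 38.09°  ✓
  (0,4): δ = 16.37°  ✓
  (0,5): δ = 54.20°  ✓
  (0,6): δ = 110.10°  ·
  (1,2): δ = 142.67°  ·
  (1,3): δ = 93.01°  ·
  (1,4): δ = 38.55°  ✓
  (1,5): δ = 0.72°  ✓
  (1,6): δ = 55.18°  ✓
  (2,3): δ = 130.34°  ·
  (2,4): δ = 75.88°  ·
  (2,5): δ = 38.05°  ✓
  (2,6): δ = 17.85°  ✓
  (3,4): δ = 125.53°  ·
  (3,5): δ = 87.71°  ·
  (3,6): δ = 31.81°  ✓
  (4,5): δ = 142.18°  ·
  (4,6): δ = 86.27°  ·
  (5,6): δ = 124.10°  ·
antipodal pairs: 9

count = 9; pairs: (0,3), (0,4), (0,5), (1,4), (1,5), (1,6), (2,5), (2,6), (3,6)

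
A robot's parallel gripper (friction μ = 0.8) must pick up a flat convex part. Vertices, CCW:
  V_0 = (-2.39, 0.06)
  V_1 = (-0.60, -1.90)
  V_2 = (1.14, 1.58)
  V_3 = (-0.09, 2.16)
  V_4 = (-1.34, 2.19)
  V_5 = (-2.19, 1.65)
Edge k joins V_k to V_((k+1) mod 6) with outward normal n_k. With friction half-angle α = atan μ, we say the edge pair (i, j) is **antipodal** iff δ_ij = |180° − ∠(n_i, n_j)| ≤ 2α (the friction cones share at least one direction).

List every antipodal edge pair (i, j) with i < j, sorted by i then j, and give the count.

count = 7; pairs: (0,1), (0,2), (0,3), (1,3), (1,4), (1,5), (2,5)

α = atan 0.8 = 38.66°;  2α = 77.32°
n_0 = (-0.7384, -0.6744)
n_1 = (+0.8944, -0.4472)
n_2 = (+0.4265, +0.9045)
n_3 = (+0.0240, +0.9997)
n_4 = (-0.5362, +0.8441)
n_5 = (-0.9922, +0.1248)
  (0,1): δ = 68.97°  ✓
  (0,2): δ = 22.35°  ✓
  (0,3): δ = 46.22°  ✓
  (0,4): δ = 80.02°  ·
  (0,5): δ = 130.43°  ·
  (1,2): δ = 88.68°  ·
  (1,3): δ = 64.81°  ✓
  (1,4): δ = 31.01°  ✓
  (1,5): δ = 19.40°  ✓
  (2,3): δ = 156.13°  ·
  (2,4): δ = 122.33°  ·
  (2,5): δ = 71.92°  ✓
  (3,4): δ = 146.20°  ·
  (3,5): δ = 95.79°  ·
  (4,5): δ = 129.60°  ·
antipodal pairs: 7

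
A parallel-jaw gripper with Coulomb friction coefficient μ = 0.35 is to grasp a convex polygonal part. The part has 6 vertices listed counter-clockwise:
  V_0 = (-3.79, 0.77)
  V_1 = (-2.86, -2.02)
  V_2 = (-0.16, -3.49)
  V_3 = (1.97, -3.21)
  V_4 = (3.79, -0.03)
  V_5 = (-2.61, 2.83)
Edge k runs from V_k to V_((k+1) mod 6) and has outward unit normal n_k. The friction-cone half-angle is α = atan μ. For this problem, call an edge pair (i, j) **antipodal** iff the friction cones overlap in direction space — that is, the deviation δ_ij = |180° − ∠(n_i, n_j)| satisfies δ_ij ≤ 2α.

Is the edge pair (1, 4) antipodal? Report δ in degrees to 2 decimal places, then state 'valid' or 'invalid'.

α = atan 0.35 = 19.29°;  2α = 38.58°
edge 1: e_1 = (+2.70, -1.47);  n_1 = (-0.4782, -0.8783)
edge 4: e_4 = (-6.40, +2.86);  n_4 = (+0.4080, +0.9130)
∠(n_1, n_4) = 175.51°
δ = |180° − 175.51°| = 4.49°
4.49° ≤ 2α = 38.58°  →  valid

δ = 4.49°, valid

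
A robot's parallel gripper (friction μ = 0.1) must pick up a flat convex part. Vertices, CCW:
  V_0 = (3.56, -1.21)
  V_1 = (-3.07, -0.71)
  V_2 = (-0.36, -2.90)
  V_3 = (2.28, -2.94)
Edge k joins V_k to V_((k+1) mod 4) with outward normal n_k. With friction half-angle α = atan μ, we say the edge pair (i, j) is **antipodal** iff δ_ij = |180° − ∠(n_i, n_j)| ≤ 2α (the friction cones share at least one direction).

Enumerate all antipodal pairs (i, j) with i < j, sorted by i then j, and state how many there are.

α = atan 0.1 = 5.71°;  2α = 11.42°
n_0 = (+0.0752, +0.9972)
n_1 = (-0.6285, -0.7778)
n_2 = (-0.0151, -0.9999)
n_3 = (+0.8039, -0.5948)
  (0,1): δ = 34.63°  ·
  (0,2): δ = 3.44°  ✓
  (0,3): δ = 57.82°  ·
  (1,2): δ = 141.93°  ·
  (1,3): δ = 87.55°  ·
  (2,3): δ = 125.63°  ·
antipodal pairs: 1

count = 1; pairs: (0,2)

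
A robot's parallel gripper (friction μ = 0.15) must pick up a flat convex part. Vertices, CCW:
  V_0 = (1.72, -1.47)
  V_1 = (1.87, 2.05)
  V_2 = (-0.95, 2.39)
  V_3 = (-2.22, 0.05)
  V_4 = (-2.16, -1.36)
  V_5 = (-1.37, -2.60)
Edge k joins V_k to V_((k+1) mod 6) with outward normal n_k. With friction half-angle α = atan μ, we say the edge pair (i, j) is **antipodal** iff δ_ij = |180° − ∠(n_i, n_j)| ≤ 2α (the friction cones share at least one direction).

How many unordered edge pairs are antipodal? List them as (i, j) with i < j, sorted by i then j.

count = 1; pairs: (0,3)

α = atan 0.15 = 8.53°;  2α = 17.06°
n_0 = (+0.9991, -0.0426)
n_1 = (+0.1197, +0.9928)
n_2 = (-0.8789, +0.4770)
n_3 = (-0.9991, -0.0425)
n_4 = (-0.8434, -0.5373)
n_5 = (+0.3435, -0.9392)
  (0,1): δ = 94.43°  ·
  (0,2): δ = 26.05°  ·
  (0,3): δ = 4.88°  ✓
  (0,4): δ = 34.94°  ·
  (0,5): δ = 112.53°  ·
  (1,2): δ = 111.62°  ·
  (1,3): δ = 80.69°  ·
  (1,4): δ = 50.62°  ·
  (1,5): δ = 26.96°  ·
  (2,3): δ = 149.07°  ·
  (2,4): δ = 119.01°  ·
  (2,5): δ = 41.42°  ·
  (3,4): δ = 149.94°  ·
  (3,5): δ = 72.35°  ·
  (4,5): δ = 102.41°  ·
antipodal pairs: 1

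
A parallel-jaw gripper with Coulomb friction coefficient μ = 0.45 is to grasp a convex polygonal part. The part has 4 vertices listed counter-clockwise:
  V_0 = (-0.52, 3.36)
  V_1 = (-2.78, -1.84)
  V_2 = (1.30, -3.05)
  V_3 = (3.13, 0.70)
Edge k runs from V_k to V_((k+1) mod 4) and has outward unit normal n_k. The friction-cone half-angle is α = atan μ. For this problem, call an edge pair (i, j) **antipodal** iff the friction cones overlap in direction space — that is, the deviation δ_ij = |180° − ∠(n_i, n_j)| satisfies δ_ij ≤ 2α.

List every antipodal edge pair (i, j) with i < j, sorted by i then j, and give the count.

count = 2; pairs: (0,2), (1,3)

α = atan 0.45 = 24.23°;  2α = 48.46°
n_0 = (-0.9171, +0.3986)
n_1 = (-0.2843, -0.9587)
n_2 = (+0.8987, -0.4386)
n_3 = (+0.5890, +0.8082)
  (0,1): δ = 83.03°  ·
  (0,2): δ = 2.52°  ✓
  (0,3): δ = 77.41°  ·
  (1,2): δ = 99.49°  ·
  (1,3): δ = 19.56°  ✓
  (2,3): δ = 100.07°  ·
antipodal pairs: 2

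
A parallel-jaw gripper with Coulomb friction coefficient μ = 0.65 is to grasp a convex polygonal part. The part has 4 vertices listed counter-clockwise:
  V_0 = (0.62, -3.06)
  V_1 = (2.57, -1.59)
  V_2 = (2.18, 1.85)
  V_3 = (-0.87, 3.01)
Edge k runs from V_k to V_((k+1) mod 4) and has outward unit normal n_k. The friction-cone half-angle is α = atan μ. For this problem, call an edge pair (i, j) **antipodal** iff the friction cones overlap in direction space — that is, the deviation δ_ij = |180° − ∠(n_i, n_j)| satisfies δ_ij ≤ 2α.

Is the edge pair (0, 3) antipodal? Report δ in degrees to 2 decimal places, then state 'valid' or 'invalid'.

α = atan 0.65 = 33.02°;  2α = 66.05°
edge 0: e_0 = (+1.95, +1.47);  n_0 = (+0.6020, -0.7985)
edge 3: e_3 = (+1.49, -6.07);  n_3 = (-0.9712, -0.2384)
∠(n_0, n_3) = 113.22°
δ = |180° − 113.22°| = 66.78°
66.78° > 2α = 66.05°  →  invalid

δ = 66.78°, invalid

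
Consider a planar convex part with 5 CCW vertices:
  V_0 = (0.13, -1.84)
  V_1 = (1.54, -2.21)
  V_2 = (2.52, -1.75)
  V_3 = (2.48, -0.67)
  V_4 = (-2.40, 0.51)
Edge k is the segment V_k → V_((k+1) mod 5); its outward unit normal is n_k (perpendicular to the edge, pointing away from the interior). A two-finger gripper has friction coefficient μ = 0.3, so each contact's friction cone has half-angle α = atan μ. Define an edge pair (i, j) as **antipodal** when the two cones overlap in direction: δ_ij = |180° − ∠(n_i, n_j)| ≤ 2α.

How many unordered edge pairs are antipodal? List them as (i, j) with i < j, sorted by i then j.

count = 2; pairs: (0,3), (3,4)

α = atan 0.3 = 16.70°;  2α = 33.40°
n_0 = (-0.2538, -0.9673)
n_1 = (+0.4249, -0.9052)
n_2 = (+0.9993, +0.0370)
n_3 = (+0.2350, +0.9720)
n_4 = (-0.6806, -0.7327)
  (0,1): δ = 140.15°  ·
  (0,2): δ = 73.18°  ·
  (0,3): δ = 1.11°  ✓
  (0,4): δ = 151.82°  ·
  (1,2): δ = 113.02°  ·
  (1,3): δ = 38.74°  ·
  (1,4): δ = 111.97°  ·
  (2,3): δ = 105.71°  ·
  (2,4): δ = 44.99°  ·
  (3,4): δ = 29.29°  ✓
antipodal pairs: 2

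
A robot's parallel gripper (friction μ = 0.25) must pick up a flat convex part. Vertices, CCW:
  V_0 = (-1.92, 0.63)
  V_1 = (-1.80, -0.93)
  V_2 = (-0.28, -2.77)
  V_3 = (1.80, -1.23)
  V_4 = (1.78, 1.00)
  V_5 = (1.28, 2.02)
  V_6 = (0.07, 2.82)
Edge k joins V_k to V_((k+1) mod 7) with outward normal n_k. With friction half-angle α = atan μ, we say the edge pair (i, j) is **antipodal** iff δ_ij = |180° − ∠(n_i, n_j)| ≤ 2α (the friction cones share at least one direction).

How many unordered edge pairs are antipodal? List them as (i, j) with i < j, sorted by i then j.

α = atan 0.25 = 14.04°;  2α = 28.07°
n_0 = (-0.9971, -0.0767)
n_1 = (-0.7710, -0.6369)
n_2 = (+0.5950, -0.8037)
n_3 = (+1.0000, +0.0090)
n_4 = (+0.8979, +0.4402)
n_5 = (+0.5515, +0.8342)
n_6 = (-0.7401, +0.6725)
  (0,1): δ = 144.84°  ·
  (0,2): δ = 57.88°  ·
  (0,3): δ = 3.88°  ✓
  (0,4): δ = 21.72°  ✓
  (0,5): δ = 52.13°  ·
  (0,6): δ = 133.34°  ·
  (1,2): δ = 93.04°  ·
  (1,3): δ = 39.05°  ·
  (1,4): δ = 13.45°  ✓
  (1,5): δ = 16.97°  ✓
  (1,6): δ = 98.18°  ·
  (2,3): δ = 126.00°  ·
  (2,4): δ = 100.40°  ·
  (2,5): δ = 69.99°  ·
  (2,6): δ = 11.22°  ✓
  (3,4): δ = 154.40°  ·
  (3,5): δ = 123.98°  ·
  (3,6): δ = 42.77°  ·
  (4,5): δ = 149.58°  ·
  (4,6): δ = 68.37°  ·
  (5,6): δ = 98.79°  ·
antipodal pairs: 5

count = 5; pairs: (0,3), (0,4), (1,4), (1,5), (2,6)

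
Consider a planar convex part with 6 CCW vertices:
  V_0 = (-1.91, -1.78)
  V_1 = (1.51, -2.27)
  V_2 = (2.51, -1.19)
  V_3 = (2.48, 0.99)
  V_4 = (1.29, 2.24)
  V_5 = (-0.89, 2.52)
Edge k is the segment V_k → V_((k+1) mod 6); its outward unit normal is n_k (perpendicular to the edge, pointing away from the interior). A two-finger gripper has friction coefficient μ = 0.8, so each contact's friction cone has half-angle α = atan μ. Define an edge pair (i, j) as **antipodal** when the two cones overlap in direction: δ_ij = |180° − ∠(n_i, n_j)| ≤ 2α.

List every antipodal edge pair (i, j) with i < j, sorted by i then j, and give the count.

α = atan 0.8 = 38.66°;  2α = 77.32°
n_0 = (-0.1418, -0.9899)
n_1 = (+0.7338, -0.6794)
n_2 = (+0.9999, +0.0138)
n_3 = (+0.7243, +0.6895)
n_4 = (+0.1274, +0.9919)
n_5 = (-0.9730, +0.2308)
  (0,1): δ = 124.64°  ·
  (0,2): δ = 81.06°  ·
  (0,3): δ = 38.26°  ✓
  (0,4): δ = 0.83°  ✓
  (0,5): δ = 84.81°  ·
  (1,2): δ = 136.41°  ·
  (1,3): δ = 93.61°  ·
  (1,4): δ = 54.52°  ✓
  (1,5): δ = 29.45°  ✓
  (2,3): δ = 137.20°  ·
  (2,4): δ = 98.11°  ·
  (2,5): δ = 14.13°  ✓
  (3,4): δ = 140.91°  ·
  (3,5): δ = 56.94°  ✓
  (4,5): δ = 96.03°  ·
antipodal pairs: 6

count = 6; pairs: (0,3), (0,4), (1,4), (1,5), (2,5), (3,5)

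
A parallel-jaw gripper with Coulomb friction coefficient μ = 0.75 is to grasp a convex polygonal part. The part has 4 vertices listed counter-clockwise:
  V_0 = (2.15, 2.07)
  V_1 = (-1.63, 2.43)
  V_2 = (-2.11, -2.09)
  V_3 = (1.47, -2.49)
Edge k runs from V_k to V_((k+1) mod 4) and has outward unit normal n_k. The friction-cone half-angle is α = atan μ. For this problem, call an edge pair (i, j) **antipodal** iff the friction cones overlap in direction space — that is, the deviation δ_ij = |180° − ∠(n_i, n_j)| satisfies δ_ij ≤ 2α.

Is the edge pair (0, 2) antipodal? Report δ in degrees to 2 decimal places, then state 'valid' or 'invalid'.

δ = 0.93°, valid

α = atan 0.75 = 36.87°;  2α = 73.74°
edge 0: e_0 = (-3.78, +0.36);  n_0 = (+0.0948, +0.9955)
edge 2: e_2 = (+3.58, -0.40);  n_2 = (-0.1110, -0.9938)
∠(n_0, n_2) = 179.07°
δ = |180° − 179.07°| = 0.93°
0.93° ≤ 2α = 73.74°  →  valid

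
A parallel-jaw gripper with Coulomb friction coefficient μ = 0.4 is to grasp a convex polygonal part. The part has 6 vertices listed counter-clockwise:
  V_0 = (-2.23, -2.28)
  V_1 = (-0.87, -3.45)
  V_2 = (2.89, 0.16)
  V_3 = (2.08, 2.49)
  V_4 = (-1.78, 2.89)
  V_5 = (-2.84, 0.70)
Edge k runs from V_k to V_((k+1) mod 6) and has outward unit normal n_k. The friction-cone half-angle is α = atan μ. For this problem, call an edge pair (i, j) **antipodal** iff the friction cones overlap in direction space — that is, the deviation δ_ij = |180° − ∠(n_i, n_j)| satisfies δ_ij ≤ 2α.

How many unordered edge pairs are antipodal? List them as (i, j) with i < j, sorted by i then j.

count = 4; pairs: (0,2), (0,3), (1,4), (2,5)

α = atan 0.4 = 21.80°;  2α = 43.60°
n_0 = (-0.6522, -0.7581)
n_1 = (+0.6926, -0.7213)
n_2 = (+0.9446, +0.3284)
n_3 = (+0.1031, +0.9947)
n_4 = (-0.9001, +0.4357)
n_5 = (-0.9797, -0.2005)
  (0,1): δ = 95.46°  ·
  (0,2): δ = 30.13°  ✓
  (0,3): δ = 34.79°  ✓
  (0,4): δ = 104.88°  ·
  (0,5): δ = 142.27°  ·
  (1,2): δ = 114.66°  ·
  (1,3): δ = 49.75°  ·
  (1,4): δ = 20.34°  ✓
  (1,5): δ = 57.73°  ·
  (2,3): δ = 115.09°  ·
  (2,4): δ = 45.00°  ·
  (2,5): δ = 7.60°  ✓
  (3,4): δ = 109.91°  ·
  (3,5): δ = 72.52°  ·
  (4,5): δ = 142.60°  ·
antipodal pairs: 4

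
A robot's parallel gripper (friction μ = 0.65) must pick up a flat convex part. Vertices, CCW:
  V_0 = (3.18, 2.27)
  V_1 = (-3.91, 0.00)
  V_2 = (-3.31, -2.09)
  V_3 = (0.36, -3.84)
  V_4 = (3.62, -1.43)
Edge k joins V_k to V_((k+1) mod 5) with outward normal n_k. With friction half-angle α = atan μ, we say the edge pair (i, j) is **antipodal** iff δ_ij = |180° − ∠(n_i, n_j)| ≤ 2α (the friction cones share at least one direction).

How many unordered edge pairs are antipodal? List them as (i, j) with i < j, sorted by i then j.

count = 4; pairs: (0,2), (0,3), (1,4), (2,4)

α = atan 0.65 = 33.02°;  2α = 66.05°
n_0 = (-0.3049, +0.9524)
n_1 = (-0.9612, -0.2759)
n_2 = (-0.4304, -0.9026)
n_3 = (+0.5945, -0.8041)
n_4 = (+0.9930, +0.1181)
  (0,1): δ = 91.74°  ·
  (0,2): δ = 43.25°  ✓
  (0,3): δ = 18.72°  ✓
  (0,4): δ = 79.03°  ·
  (1,2): δ = 131.51°  ·
  (1,3): δ = 69.54°  ·
  (1,4): δ = 9.24°  ✓
  (2,3): δ = 118.03°  ·
  (2,4): δ = 57.72°  ✓
  (3,4): δ = 119.69°  ·
antipodal pairs: 4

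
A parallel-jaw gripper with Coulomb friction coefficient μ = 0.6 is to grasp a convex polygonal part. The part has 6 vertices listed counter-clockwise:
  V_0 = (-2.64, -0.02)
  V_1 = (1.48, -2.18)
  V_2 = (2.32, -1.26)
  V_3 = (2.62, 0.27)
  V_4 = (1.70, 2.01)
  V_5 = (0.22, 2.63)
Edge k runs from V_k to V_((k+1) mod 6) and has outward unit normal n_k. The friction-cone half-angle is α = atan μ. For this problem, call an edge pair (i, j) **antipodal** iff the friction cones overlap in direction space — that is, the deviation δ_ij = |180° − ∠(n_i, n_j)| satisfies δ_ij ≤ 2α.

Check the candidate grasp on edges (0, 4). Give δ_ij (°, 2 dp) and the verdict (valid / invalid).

α = atan 0.6 = 30.96°;  2α = 61.93°
edge 0: e_0 = (+4.12, -2.16);  n_0 = (-0.4643, -0.8857)
edge 4: e_4 = (-1.48, +0.62);  n_4 = (+0.3864, +0.9223)
∠(n_0, n_4) = 175.06°
δ = |180° − 175.06°| = 4.94°
4.94° ≤ 2α = 61.93°  →  valid

δ = 4.94°, valid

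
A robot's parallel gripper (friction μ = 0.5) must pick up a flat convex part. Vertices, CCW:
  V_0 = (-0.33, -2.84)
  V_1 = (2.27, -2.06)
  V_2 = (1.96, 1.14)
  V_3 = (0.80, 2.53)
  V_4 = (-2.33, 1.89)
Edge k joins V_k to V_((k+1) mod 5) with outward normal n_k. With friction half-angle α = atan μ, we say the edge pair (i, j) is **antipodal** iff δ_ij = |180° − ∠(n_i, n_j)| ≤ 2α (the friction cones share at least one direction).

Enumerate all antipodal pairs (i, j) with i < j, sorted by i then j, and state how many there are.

count = 3; pairs: (0,3), (1,4), (2,4)

α = atan 0.5 = 26.57°;  2α = 53.13°
n_0 = (+0.2873, -0.9578)
n_1 = (+0.9953, +0.0964)
n_2 = (+0.7678, +0.6407)
n_3 = (-0.2003, +0.9797)
n_4 = (-0.9210, -0.3894)
  (0,1): δ = 101.17°  ·
  (0,2): δ = 66.85°  ·
  (0,3): δ = 5.14°  ✓
  (0,4): δ = 96.22°  ·
  (1,2): δ = 145.69°  ·
  (1,3): δ = 83.98°  ·
  (1,4): δ = 17.39°  ✓
  (2,3): δ = 118.29°  ·
  (2,4): δ = 16.93°  ✓
  (3,4): δ = 78.64°  ·
antipodal pairs: 3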